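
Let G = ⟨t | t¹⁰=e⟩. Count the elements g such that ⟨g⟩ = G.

G is cyclic of order 10. An element generates G iff its order is 10, and a cyclic group of order 10 has exactly φ(10) = 4 such elements.

Answer: 4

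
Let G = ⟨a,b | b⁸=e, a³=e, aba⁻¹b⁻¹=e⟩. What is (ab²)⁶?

Compute successive powers of (ab²), reducing at each step:
  (ab²)²: (ab²) · a = a²b²;   (a²b²) · b² = a²b⁴
  (ab²)³: (a²b⁴) · a = b⁴;   (b⁴) · b² = b⁶
  (ab²)⁴: (b⁶) · a = ab⁶;   (ab⁶) · b² = a
  (ab²)⁵: a · a = a²;   (a²) · b² = a²b²
  (ab²)⁶: (a²b²) · a = b²;   (b²) · b² = b⁴

Answer: b⁴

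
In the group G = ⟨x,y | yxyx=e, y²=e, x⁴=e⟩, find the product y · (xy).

Compute y · (xy) by multiplying left to right and reducing via the relations at each step:
  y · x = x³y
  (x³y) · y = x³

Answer: x³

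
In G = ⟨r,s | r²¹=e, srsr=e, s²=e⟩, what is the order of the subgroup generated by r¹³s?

|⟨r¹³s⟩| equals the order of r¹³s. Compute successive powers until reaching e:
  (r¹³s)¹ = r¹³s, (r¹³s)² = e.
The smallest positive k with (r¹³s)ᵏ = e is 2, so |⟨r¹³s⟩| = 2.

Answer: 2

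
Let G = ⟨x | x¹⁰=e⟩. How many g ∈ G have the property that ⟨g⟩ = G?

G is cyclic of order 10. An element generates G iff its order is 10, and a cyclic group of order 10 has exactly φ(10) = 4 such elements.

Answer: 4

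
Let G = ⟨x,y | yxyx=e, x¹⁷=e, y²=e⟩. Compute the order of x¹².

Compute successive powers until reaching e:
  (x¹²)¹ = x¹², (x¹²)² = x⁷, (x¹²)³ = x², (x¹²)⁴ = x¹⁴, (x¹²)⁵ = x⁹, (x¹²)⁶ = x⁴, (x¹²)⁷ = x¹⁶, (x¹²)⁸ = x¹¹, (x¹²)⁹ = x⁶, (x¹²)¹⁰ = x, (x¹²)¹¹ = x¹³, (x¹²)¹² = x⁸, (x¹²)¹³ = x³, (x¹²)¹⁴ = x¹⁵, (x¹²)¹⁵ = x¹⁰, (x¹²)¹⁶ = x⁵, (x¹²)¹⁷ = e.
The smallest positive k with (x¹²)ᵏ = e is 17.

Answer: 17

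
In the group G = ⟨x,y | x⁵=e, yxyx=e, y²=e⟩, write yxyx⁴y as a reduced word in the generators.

Multiply left to right, reducing at each step:
  y · x = x⁴y
  (x⁴y) · y = x⁴
  (x⁴) · x⁴ = x³
  (x³) · y = x³y

Answer: x³y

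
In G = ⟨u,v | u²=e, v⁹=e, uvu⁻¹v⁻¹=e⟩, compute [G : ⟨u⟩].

First find ord(u) by computing successive powers:
  u¹ = u, u² = e.
So |⟨u⟩| = ord(u) = 2. With |G| = 18, by Lagrange [G : ⟨u⟩] = 18/2 = 9.

Answer: 9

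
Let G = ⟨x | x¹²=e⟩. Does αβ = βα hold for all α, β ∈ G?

G has a single generator, so G is cyclic and hence abelian.

Answer: Yes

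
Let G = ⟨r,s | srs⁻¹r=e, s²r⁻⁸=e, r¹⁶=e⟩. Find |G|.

Enumerate words in the generators, reducing via the relations: the distinct elements are
  {e, r, s, rs, r², r³, r⁴, r⁵, r⁶, r⁷, r⁸, r⁹, r²s, r³s, r¹², r¹³, r¹¹, r¹⁰, r¹⁴, r¹⁵, r⁴s, r⁵s, r⁶s, r⁷s, s⁻¹, rs⁻¹, r²s⁻¹, r³s⁻¹, r⁴s⁻¹, r⁵s⁻¹, r⁶s⁻¹, r⁷s⁻¹}.
No further products give new elements, so |G| = 32.

Answer: 32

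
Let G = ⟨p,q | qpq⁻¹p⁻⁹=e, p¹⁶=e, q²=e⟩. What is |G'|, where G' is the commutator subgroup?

G' = [G, G] is generated by all commutators. The generator-pair commutators are: [p, q] = p⁸.
The subgroup they normally generate is {e, p⁸}, of order 2.
Check: |G/G'| = 32/2 = 16 is the order of the abelianisation.

Answer: 2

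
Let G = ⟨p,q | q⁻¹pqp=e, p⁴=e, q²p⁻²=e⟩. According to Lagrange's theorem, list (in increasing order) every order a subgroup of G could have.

|G| = 8 = 2³. By Lagrange's theorem the order of any subgroup divides 8; the divisors of 8 are 1, 2, 4, 8.

Answer: 1, 2, 4, 8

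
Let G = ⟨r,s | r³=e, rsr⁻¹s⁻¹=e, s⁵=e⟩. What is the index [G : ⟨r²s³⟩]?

First find ord(r²s³) by computing successive powers:
  (r²s³)¹ = r²s³, (r²s³)² = rs, (r²s³)³ = s⁴, (r²s³)⁴ = r²s², (r²s³)⁵ = r, (r²s³)⁶ = s³, (r²s³)⁷ = r²s, (r²s³)⁸ = rs⁴, (r²s³)⁹ = s², (r²s³)¹⁰ = r², (r²s³)¹¹ = rs³, (r²s³)¹² = s, (r²s³)¹³ = r²s⁴, (r²s³)¹⁴ = rs², (r²s³)¹⁵ = e.
So |⟨r²s³⟩| = ord(r²s³) = 15. With |G| = 15, by Lagrange [G : ⟨r²s³⟩] = 15/15 = 1.

Answer: 1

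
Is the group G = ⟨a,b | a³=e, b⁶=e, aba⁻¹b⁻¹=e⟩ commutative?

Each pair of generators commutes: a·b = ab = b·a. Since the generators pairwise commute, every element of G commutes with every other, so G is abelian.

Answer: Yes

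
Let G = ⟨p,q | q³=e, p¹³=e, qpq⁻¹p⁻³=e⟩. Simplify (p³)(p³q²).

Compute (p³) · (p³q²) by multiplying left to right and reducing via the relations at each step:
  (p³) · p³ = p⁶
  (p⁶) · q² = p⁶q²

Answer: p⁶q²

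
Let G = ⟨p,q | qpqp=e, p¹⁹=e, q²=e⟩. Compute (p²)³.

Compute successive powers of (p²), reducing at each step:
  (p²)²: (p²) · p² = p⁴
  (p²)³: (p⁴) · p² = p⁶

Answer: p⁶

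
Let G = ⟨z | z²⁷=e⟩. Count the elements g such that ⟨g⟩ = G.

G is cyclic of order 27. An element generates G iff its order is 27, and a cyclic group of order 27 has exactly φ(27) = 18 such elements.

Answer: 18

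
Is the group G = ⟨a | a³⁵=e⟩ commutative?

G has a single generator, so G is cyclic and hence abelian.

Answer: Yes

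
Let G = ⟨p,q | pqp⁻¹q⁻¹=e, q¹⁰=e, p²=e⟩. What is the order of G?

Enumerate words in the generators, reducing via the relations: the distinct elements are
  {e, p, q, pq, q², q³, q⁴, q⁵, q⁶, q⁷, q⁸, q⁹, pq², pq³, pq⁴, pq⁵, pq⁶, pq⁷, pq⁸, pq⁹}.
No further products give new elements, so |G| = 20.

Answer: 20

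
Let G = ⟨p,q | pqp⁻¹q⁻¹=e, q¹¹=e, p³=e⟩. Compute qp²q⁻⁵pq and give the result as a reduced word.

Multiply left to right, reducing at each step:
  q · p² = p²q
  (p²q) · q⁻⁵ = p²q⁷
  (p²q⁷) · p = q⁷
  (q⁷) · q = q⁸

Answer: q⁸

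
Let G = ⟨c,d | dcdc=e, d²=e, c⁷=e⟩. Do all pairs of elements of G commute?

c·d = cd but d·c = c⁶d, so c·d ≠ d·c and G is not abelian.

Answer: No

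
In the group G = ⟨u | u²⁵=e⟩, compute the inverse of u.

The order of u is 25 (smallest k with uᵏ = e), so u⁻¹ = u²⁴ = u²⁴.
Check: u · (u²⁴) → u · u²⁴ = e, giving e as required.

Answer: u²⁴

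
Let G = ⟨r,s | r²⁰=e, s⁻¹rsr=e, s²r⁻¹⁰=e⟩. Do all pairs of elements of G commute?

r·s = rs but s·r = r⁹s⁻¹, so r·s ≠ s·r and G is not abelian.

Answer: No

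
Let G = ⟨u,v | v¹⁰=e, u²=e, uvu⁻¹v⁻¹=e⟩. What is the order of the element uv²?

Compute successive powers until reaching e:
  (uv²)¹ = uv², (uv²)² = v⁴, (uv²)³ = uv⁶, (uv²)⁴ = v⁸, (uv²)⁵ = u, (uv²)⁶ = v², (uv²)⁷ = uv⁴, (uv²)⁸ = v⁶, (uv²)⁹ = uv⁸, (uv²)¹⁰ = e.
The smallest positive k with (uv²)ᵏ = e is 10.

Answer: 10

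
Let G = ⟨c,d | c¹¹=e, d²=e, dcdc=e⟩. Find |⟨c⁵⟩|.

|⟨c⁵⟩| equals the order of c⁵. Compute successive powers until reaching e:
  (c⁵)¹ = c⁵, (c⁵)² = c¹⁰, (c⁵)³ = c⁴, (c⁵)⁴ = c⁹, (c⁵)⁵ = c³, (c⁵)⁶ = c⁸, (c⁵)⁷ = c², (c⁵)⁸ = c⁷, (c⁵)⁹ = c, (c⁵)¹⁰ = c⁶, (c⁵)¹¹ = e.
The smallest positive k with (c⁵)ᵏ = e is 11, so |⟨c⁵⟩| = 11.

Answer: 11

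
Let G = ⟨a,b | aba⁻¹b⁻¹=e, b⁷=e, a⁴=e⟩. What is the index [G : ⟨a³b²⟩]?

First find ord(a³b²) by computing successive powers:
  (a³b²)¹ = a³b², (a³b²)² = a²b⁴, (a³b²)³ = ab⁶, (a³b²)⁴ = b, (a³b²)⁵ = a³b³, (a³b²)⁶ = a²b⁵, (a³b²)⁷ = a, (a³b²)⁸ = b², (a³b²)⁹ = a³b⁴, (a³b²)¹⁰ = a²b⁶, (a³b²)¹¹ = ab, (a³b²)¹² = b³, (a³b²)¹³ = a³b⁵, (a³b²)¹⁴ = a², (a³b²)¹⁵ = ab², (a³b²)¹⁶ = b⁴, (a³b²)¹⁷ = a³b⁶, (a³b²)¹⁸ = a²b, (a³b²)¹⁹ = ab³, (a³b²)²⁰ = b⁵, (a³b²)²¹ = a³, (a³b²)²² = a²b², (a³b²)²³ = ab⁴, (a³b²)²⁴ = b⁶, (a³b²)²⁵ = a³b, (a³b²)²⁶ = a²b³, (a³b²)²⁷ = ab⁵, (a³b²)²⁸ = e.
So |⟨a³b²⟩| = ord(a³b²) = 28. With |G| = 28, by Lagrange [G : ⟨a³b²⟩] = 28/28 = 1.

Answer: 1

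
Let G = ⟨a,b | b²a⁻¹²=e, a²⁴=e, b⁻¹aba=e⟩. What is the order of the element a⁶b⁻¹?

Compute successive powers until reaching e:
  (a⁶b⁻¹)¹ = a⁶b⁻¹, (a⁶b⁻¹)² = a¹², (a⁶b⁻¹)³ = a⁶b, (a⁶b⁻¹)⁴ = e.
The smallest positive k with (a⁶b⁻¹)ᵏ = e is 4.

Answer: 4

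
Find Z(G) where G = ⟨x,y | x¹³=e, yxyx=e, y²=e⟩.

An element z ∈ Z(G) iff z commutes with every generator.
For example e is central: e·x = x = x·e; e·y = y = y·e.
Whereas x ∉ Z(G) since x·y = xy ≠ x¹²y = y·x.
Checking each of the 26 elements this way gives Z(G) = {e}, of order 1.

Answer: {e}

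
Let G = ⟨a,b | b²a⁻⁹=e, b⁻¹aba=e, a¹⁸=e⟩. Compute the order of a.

Compute successive powers until reaching e:
  a¹ = a, a² = a², a³ = a³, a⁴ = a⁴, a⁵ = a⁵, a⁶ = a⁶, a⁷ = a⁷, a⁸ = a⁸, a⁹ = a⁹, a¹⁰ = a¹⁰, a¹¹ = a¹¹, a¹² = a¹², a¹³ = a¹³, a¹⁴ = a¹⁴, a¹⁵ = a¹⁵, a¹⁶ = a¹⁶, a¹⁷ = a¹⁷, a¹⁸ = e.
The smallest positive k with aᵏ = e is 18.

Answer: 18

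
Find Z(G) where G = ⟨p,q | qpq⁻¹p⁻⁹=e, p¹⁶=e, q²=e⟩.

An element z ∈ Z(G) iff z commutes with every generator.
For example p² is central: (p²)·p = p³ = p·(p²); (p²)·q = p²q = q·(p²).
Whereas p ∉ Z(G) since p·q = pq ≠ p⁹q = q·p.
Checking each of the 32 elements this way gives Z(G) = {e, p², p⁴, p⁶, p⁸, p¹⁰, p¹², p¹⁴}, of order 8.

Answer: {e, p², p⁴, p⁶, p⁸, p¹⁰, p¹², p¹⁴}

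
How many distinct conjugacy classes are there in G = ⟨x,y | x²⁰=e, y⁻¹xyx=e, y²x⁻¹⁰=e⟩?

The conjugacy classes (representative and size) are:
  [e] (size 1), [x] (size 2), [x²] (size 2), [x³] (size 2), [x⁴] (size 2), [x⁵] (size 2), [x¹⁴] (size 2), [x⁷] (size 2), [x⁸] (size 2), [x¹¹] (size 2), [x¹⁰] (size 1), [x²y⁻¹] (size 10), [x⁹y] (size 10).
Class equation: 1 + 2 + 2 + 2 + 2 + 2 + 2 + 2 + 2 + 2 + 1 + 10 + 10 = 40 = |G|. So G has 13 conjugacy classes.

Answer: 13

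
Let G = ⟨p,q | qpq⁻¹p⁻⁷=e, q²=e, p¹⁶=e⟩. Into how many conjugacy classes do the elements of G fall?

The conjugacy classes (representative and size) are:
  [e] (size 1), [p] (size 2), [p¹⁴] (size 2), [p³] (size 2), [p⁴] (size 2), [p¹⁰] (size 2), [p⁸] (size 1), [p⁹] (size 2), [p¹¹] (size 2), [p¹⁰q] (size 8), [pq] (size 8).
Class equation: 1 + 2 + 2 + 2 + 2 + 2 + 1 + 2 + 2 + 8 + 8 = 32 = |G|. So G has 11 conjugacy classes.

Answer: 11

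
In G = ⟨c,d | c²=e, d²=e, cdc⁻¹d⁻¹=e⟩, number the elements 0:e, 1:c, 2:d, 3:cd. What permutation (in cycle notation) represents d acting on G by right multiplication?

(0 2)(1 3)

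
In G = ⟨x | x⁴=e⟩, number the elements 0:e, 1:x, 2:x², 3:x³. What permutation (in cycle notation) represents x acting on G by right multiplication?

(0 1 2 3)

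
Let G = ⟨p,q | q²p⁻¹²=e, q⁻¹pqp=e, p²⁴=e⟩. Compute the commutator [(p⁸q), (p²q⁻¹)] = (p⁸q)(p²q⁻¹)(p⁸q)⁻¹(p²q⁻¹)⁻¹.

[(p⁸q), (p²q⁻¹)] = (p⁸q)·(p²q⁻¹)·(p⁸q)⁻¹·(p²q⁻¹)⁻¹.
  (p⁸q) · (p²q⁻¹) = p⁶
  (p⁶) · (p⁸q⁻¹) = p²q
  (p²q) · (p²q) = p¹²

Answer: p¹²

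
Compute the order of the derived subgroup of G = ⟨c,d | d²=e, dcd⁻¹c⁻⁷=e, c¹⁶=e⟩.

G' = [G, G] is generated by all commutators. The generator-pair commutators are: [c, d] = c¹⁰.
The subgroup they normally generate is {e, c², c⁴, c⁶, c⁸, c¹⁰, c¹², c¹⁴}, of order 8.
Check: |G/G'| = 32/8 = 4 is the order of the abelianisation.

Answer: 8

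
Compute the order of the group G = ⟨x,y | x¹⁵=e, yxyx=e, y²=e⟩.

Enumerate words in the generators, reducing via the relations: the distinct elements are
  {e, x, y, xy, x², x³, x⁴, x⁵, x⁶, x⁷, x⁸, x⁹, x²y, x³y, x¹², x¹³, x¹¹, x¹⁰, x¹⁴, x⁴y, x⁵y, x⁶y, x⁷y, x⁸y, x⁹y, x¹²y, x¹³y, x¹¹y, x¹⁰y, x¹⁴y}.
No further products give new elements, so |G| = 30.

Answer: 30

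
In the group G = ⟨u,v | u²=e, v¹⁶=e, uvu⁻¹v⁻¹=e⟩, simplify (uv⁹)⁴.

Compute successive powers of (uv⁹), reducing at each step:
  (uv⁹)²: (uv⁹) · u = v⁹;   (v⁹) · v⁹ = v²
  (uv⁹)³: (v²) · u = uv²;   (uv²) · v⁹ = uv¹¹
  (uv⁹)⁴: (uv¹¹) · u = v¹¹;   (v¹¹) · v⁹ = v⁴

Answer: v⁴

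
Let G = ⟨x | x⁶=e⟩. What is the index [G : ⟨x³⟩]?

First find ord(x³) by computing successive powers:
  (x³)¹ = x³, (x³)² = e.
So |⟨x³⟩| = ord(x³) = 2. With |G| = 6, by Lagrange [G : ⟨x³⟩] = 6/2 = 3.

Answer: 3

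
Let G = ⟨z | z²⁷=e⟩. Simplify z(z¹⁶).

Compute z · (z¹⁶) by multiplying left to right and reducing via the relations at each step:
  z · z¹⁶ = z¹⁷

Answer: z¹⁷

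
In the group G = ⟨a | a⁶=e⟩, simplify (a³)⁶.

Compute successive powers of (a³), reducing at each step:
  (a³)²: (a³) · a³ = e
  (a³)³: e · a³ = a³
  (a³)⁴: (a³) · a³ = e
  (a³)⁵: e · a³ = a³
  (a³)⁶: (a³) · a³ = e

Answer: e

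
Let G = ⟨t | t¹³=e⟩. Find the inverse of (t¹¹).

The order of (t¹¹) is 13 (smallest k with (t¹¹)ᵏ = e), so (t¹¹)⁻¹ = (t¹¹)¹² = t².
Check: (t¹¹) · (t²) → (t¹¹) · t² = e, giving e as required.

Answer: t²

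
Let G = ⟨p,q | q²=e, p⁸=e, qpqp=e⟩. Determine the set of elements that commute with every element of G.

An element z ∈ Z(G) iff z commutes with every generator.
For example p⁴ is central: (p⁴)·p = p⁵ = p·(p⁴); (p⁴)·q = p⁴q = q·(p⁴).
Whereas p ∉ Z(G) since p·q = pq ≠ p⁷q = q·p.
Checking each of the 16 elements this way gives Z(G) = {e, p⁴}, of order 2.

Answer: {e, p⁴}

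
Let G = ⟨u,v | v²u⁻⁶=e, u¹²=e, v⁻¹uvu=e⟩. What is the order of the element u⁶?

Compute successive powers until reaching e:
  (u⁶)¹ = u⁶, (u⁶)² = e.
The smallest positive k with (u⁶)ᵏ = e is 2.

Answer: 2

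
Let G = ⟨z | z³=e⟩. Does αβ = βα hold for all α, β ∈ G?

G has a single generator, so G is cyclic and hence abelian.

Answer: Yes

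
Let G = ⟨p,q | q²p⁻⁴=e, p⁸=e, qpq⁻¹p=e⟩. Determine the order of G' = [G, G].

G' = [G, G] is generated by all commutators. The generator-pair commutators are: [p, q] = p².
The subgroup they normally generate is {e, p², p⁴, p⁶}, of order 4.
Check: |G/G'| = 16/4 = 4 is the order of the abelianisation.

Answer: 4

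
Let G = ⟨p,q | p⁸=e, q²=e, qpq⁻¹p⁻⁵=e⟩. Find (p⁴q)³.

Compute successive powers of (p⁴q), reducing at each step:
  (p⁴q)²: (p⁴q) · p⁴ = q;   q · q = e
  (p⁴q)³: e · p⁴ = p⁴;   (p⁴) · q = p⁴q

Answer: p⁴q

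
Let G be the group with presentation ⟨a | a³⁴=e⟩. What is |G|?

G is generated by a single element, so G is cyclic. The relator gives a³⁴ = e and no smaller power is forced to be e, so the 34 powers {a, e, a², a³, a⁴, a⁵, a⁶, a⁷, a⁸, a⁹, a²², a²³, a²¹, a²⁰, a²⁴, a²⁵, a²⁶, a²⁷, a²⁸, a²⁹, a³², a³³, a³¹, a³⁰, a¹², a¹³, a¹¹, a¹⁰, a¹⁴, a¹⁵, a¹⁶, a¹⁷, a¹⁸, a¹⁹} are distinct. Hence |G| = 34.

Answer: 34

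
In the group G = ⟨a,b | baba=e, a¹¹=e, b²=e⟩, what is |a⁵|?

Compute successive powers until reaching e:
  (a⁵)¹ = a⁵, (a⁵)² = a¹⁰, (a⁵)³ = a⁴, (a⁵)⁴ = a⁹, (a⁵)⁵ = a³, (a⁵)⁶ = a⁸, (a⁵)⁷ = a², (a⁵)⁸ = a⁷, (a⁵)⁹ = a, (a⁵)¹⁰ = a⁶, (a⁵)¹¹ = e.
The smallest positive k with (a⁵)ᵏ = e is 11.

Answer: 11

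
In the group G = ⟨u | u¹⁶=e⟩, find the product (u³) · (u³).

Compute (u³) · (u³) by multiplying left to right and reducing via the relations at each step:
  (u³) · u³ = u⁶

Answer: u⁶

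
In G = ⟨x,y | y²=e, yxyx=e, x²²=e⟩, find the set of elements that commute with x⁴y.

⟨x⁴y⟩ ⊆ C_G(x⁴y) since powers of x⁴y commute with x⁴y; so |C_G(x⁴y)| ≥ |⟨x⁴y⟩| = 2.
By orbit–stabilizer, |C_G(x⁴y)| = |G| / |conj. class of x⁴y| = 44 / 11 = 4.
The 4 elements commuting with x⁴y are {e, x¹¹, x⁴y, x¹⁵y}.

Answer: {e, x¹¹, x⁴y, x¹⁵y}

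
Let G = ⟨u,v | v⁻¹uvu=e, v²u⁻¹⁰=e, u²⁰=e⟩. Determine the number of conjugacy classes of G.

The conjugacy classes (representative and size) are:
  [e] (size 1), [u] (size 2), [u²] (size 2), [u³] (size 2), [u⁴] (size 2), [u⁵] (size 2), [u¹⁴] (size 2), [u⁷] (size 2), [u⁸] (size 2), [u¹¹] (size 2), [u¹⁰] (size 1), [u²v⁻¹] (size 10), [u⁹v] (size 10).
Class equation: 1 + 2 + 2 + 2 + 2 + 2 + 2 + 2 + 2 + 2 + 1 + 10 + 10 = 40 = |G|. So G has 13 conjugacy classes.

Answer: 13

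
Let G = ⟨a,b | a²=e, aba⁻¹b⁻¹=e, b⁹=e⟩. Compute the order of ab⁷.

Compute successive powers until reaching e:
  (ab⁷)¹ = ab⁷, (ab⁷)² = b⁵, (ab⁷)³ = ab³, (ab⁷)⁴ = b, (ab⁷)⁵ = ab⁸, (ab⁷)⁶ = b⁶, (ab⁷)⁷ = ab⁴, (ab⁷)⁸ = b², (ab⁷)⁹ = a, (ab⁷)¹⁰ = b⁷, (ab⁷)¹¹ = ab⁵, (ab⁷)¹² = b³, (ab⁷)¹³ = ab, (ab⁷)¹⁴ = b⁸, (ab⁷)¹⁵ = ab⁶, (ab⁷)¹⁶ = b⁴, (ab⁷)¹⁷ = ab², (ab⁷)¹⁸ = e.
The smallest positive k with (ab⁷)ᵏ = e is 18.

Answer: 18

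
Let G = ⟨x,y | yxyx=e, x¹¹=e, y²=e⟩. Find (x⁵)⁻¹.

The order of (x⁵) is 11 (smallest k with (x⁵)ᵏ = e), so (x⁵)⁻¹ = (x⁵)¹⁰ = x⁶.
Check: (x⁵) · (x⁶) → (x⁵) · x⁶ = e, giving e as required.

Answer: x⁶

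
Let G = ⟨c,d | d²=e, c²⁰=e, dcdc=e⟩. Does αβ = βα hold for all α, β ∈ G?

c·d = cd but d·c = c¹⁹d, so c·d ≠ d·c and G is not abelian.

Answer: No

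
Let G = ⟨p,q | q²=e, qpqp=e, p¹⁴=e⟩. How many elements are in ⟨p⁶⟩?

|⟨p⁶⟩| equals the order of p⁶. Compute successive powers until reaching e:
  (p⁶)¹ = p⁶, (p⁶)² = p¹², (p⁶)³ = p⁴, (p⁶)⁴ = p¹⁰, (p⁶)⁵ = p², (p⁶)⁶ = p⁸, (p⁶)⁷ = e.
The smallest positive k with (p⁶)ᵏ = e is 7, so |⟨p⁶⟩| = 7.

Answer: 7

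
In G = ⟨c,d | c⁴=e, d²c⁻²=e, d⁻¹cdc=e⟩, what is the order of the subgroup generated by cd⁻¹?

|⟨cd⁻¹⟩| equals the order of cd⁻¹. Compute successive powers until reaching e:
  (cd⁻¹)¹ = cd⁻¹, (cd⁻¹)² = c², (cd⁻¹)³ = cd, (cd⁻¹)⁴ = e.
The smallest positive k with (cd⁻¹)ᵏ = e is 4, so |⟨cd⁻¹⟩| = 4.

Answer: 4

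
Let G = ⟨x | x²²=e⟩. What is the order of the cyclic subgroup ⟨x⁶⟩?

|⟨x⁶⟩| equals the order of x⁶. Compute successive powers until reaching e:
  (x⁶)¹ = x⁶, (x⁶)² = x¹², (x⁶)³ = x¹⁸, (x⁶)⁴ = x², (x⁶)⁵ = x⁸, (x⁶)⁶ = x¹⁴, (x⁶)⁷ = x²⁰, (x⁶)⁸ = x⁴, (x⁶)⁹ = x¹⁰, (x⁶)¹⁰ = x¹⁶, (x⁶)¹¹ = e.
The smallest positive k with (x⁶)ᵏ = e is 11, so |⟨x⁶⟩| = 11.

Answer: 11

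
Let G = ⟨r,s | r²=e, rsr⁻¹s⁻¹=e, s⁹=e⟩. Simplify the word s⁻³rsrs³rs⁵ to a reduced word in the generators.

Multiply left to right, reducing at each step:
  (s⁶) · r = rs⁶
  (rs⁶) · s = rs⁷
  (rs⁷) · r = s⁷
  (s⁷) · s³ = s
  s · r = rs
  (rs) · s⁵ = rs⁶

Answer: rs⁶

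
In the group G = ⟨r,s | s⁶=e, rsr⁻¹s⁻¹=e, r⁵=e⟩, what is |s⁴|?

Compute successive powers until reaching e:
  (s⁴)¹ = s⁴, (s⁴)² = s², (s⁴)³ = e.
The smallest positive k with (s⁴)ᵏ = e is 3.

Answer: 3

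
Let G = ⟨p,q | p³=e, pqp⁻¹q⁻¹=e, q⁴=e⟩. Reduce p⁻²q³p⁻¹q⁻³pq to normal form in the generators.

Multiply left to right, reducing at each step:
  p · q³ = pq³
  (pq³) · p⁻¹ = q³
  (q³) · q⁻³ = e
  e · p = p
  p · q = pq

Answer: pq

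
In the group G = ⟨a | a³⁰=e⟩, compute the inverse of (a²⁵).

The order of (a²⁵) is 6 (smallest k with (a²⁵)ᵏ = e), so (a²⁵)⁻¹ = (a²⁵)⁵ = a⁵.
Check: (a²⁵) · (a⁵) → (a²⁵) · a⁵ = e, giving e as required.

Answer: a⁵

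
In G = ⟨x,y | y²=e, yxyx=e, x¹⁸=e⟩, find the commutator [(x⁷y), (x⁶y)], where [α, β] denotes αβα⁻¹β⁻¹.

[(x⁷y), (x⁶y)] = (x⁷y)·(x⁶y)·(x⁷y)⁻¹·(x⁶y)⁻¹.
  (x⁷y) · (x⁶y) = x
  x · (x⁷y) = x⁸y
  (x⁸y) · (x⁶y) = x²

Answer: x²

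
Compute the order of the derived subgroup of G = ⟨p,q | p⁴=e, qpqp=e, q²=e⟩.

G' = [G, G] is generated by all commutators. The generator-pair commutators are: [p, q] = p².
The subgroup they normally generate is {e, p²}, of order 2.
Check: |G/G'| = 8/2 = 4 is the order of the abelianisation.

Answer: 2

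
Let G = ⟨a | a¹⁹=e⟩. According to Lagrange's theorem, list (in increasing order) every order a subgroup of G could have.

|G| = 19 = 19. By Lagrange's theorem the order of any subgroup divides 19; the divisors of 19 are 1, 19.

Answer: 1, 19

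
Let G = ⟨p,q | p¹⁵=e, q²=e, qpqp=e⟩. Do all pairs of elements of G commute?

p·q = pq but q·p = p¹⁴q, so p·q ≠ q·p and G is not abelian.

Answer: No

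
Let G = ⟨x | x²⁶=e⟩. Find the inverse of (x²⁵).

The order of (x²⁵) is 26 (smallest k with (x²⁵)ᵏ = e), so (x²⁵)⁻¹ = (x²⁵)²⁵ = x.
Check: (x²⁵) · x → (x²⁵) · x = e, giving e as required.

Answer: x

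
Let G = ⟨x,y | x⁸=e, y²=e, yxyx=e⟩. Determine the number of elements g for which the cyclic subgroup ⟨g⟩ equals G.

⟨g⟩ = G would require ord(g) = |G| = 16, but the maximum element order in G is 8 < 16. So G is not cyclic and no single element generates it: the count is 0.

Answer: 0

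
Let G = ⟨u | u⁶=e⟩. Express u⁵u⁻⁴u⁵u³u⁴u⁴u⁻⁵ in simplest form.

Multiply left to right, reducing at each step:
  (u⁵) · u⁻⁴ = u
  u · u⁵ = e
  e · u³ = u³
  (u³) · u⁴ = u
  u · u⁴ = u⁵
  (u⁵) · u⁻⁵ = e

Answer: e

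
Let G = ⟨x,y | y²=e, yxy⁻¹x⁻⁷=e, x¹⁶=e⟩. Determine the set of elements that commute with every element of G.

An element z ∈ Z(G) iff z commutes with every generator.
For example x⁸ is central: (x⁸)·x = x⁹ = x·(x⁸); (x⁸)·y = x⁸y = y·(x⁸).
Whereas x ∉ Z(G) since x·y = xy ≠ x⁷y = y·x.
Checking each of the 32 elements this way gives Z(G) = {e, x⁸}, of order 2.

Answer: {e, x⁸}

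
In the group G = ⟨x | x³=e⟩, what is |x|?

Compute successive powers until reaching e:
  x¹ = x, x² = x², x³ = e.
The smallest positive k with xᵏ = e is 3.

Answer: 3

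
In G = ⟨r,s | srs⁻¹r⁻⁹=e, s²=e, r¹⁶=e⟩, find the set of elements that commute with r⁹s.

⟨r⁹s⟩ ⊆ C_G(r⁹s) since powers of r⁹s commute with r⁹s; so |C_G(r⁹s)| ≥ |⟨r⁹s⟩| = 16.
By orbit–stabilizer, |C_G(r⁹s)| = |G| / |conj. class of r⁹s| = 32 / 2 = 16.
The 16 elements commuting with r⁹s are {e, r², r⁴, r⁶, r⁸, r¹⁰, r¹², r¹⁴, r⁹s, rs, r¹¹s, r³s, r¹³s, r⁵s, r¹⁵s, r⁷s}.

Answer: {e, r², r⁴, r⁶, r⁸, r¹⁰, r¹², r¹⁴, r⁹s, rs, r¹¹s, r³s, r¹³s, r⁵s, r¹⁵s, r⁷s}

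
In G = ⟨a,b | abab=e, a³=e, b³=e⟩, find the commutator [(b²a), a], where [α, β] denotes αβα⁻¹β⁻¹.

[(b²a), a] = (b²a)·a·(b²a)⁻¹·a⁻¹.
  (b²a) · a = ab
  (ab) · (a²b) = ba²
  (ba²) · (a²) = a²b²

Answer: a²b²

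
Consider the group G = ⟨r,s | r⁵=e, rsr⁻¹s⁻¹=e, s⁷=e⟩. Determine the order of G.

Enumerate words in the generators, reducing via the relations: the distinct elements are
  {e, r, s, rs, r², r³, r⁴, s², s³, s⁴, s⁵, s⁶, rs², rs³, rs⁴, rs⁵, rs⁶, r²s, r³s, r⁴s, r²s², r²s³, r²s⁴, r²s⁵, r²s⁶, r³s², r³s³, r³s⁴, r³s⁵, r³s⁶, r⁴s², r⁴s³, r⁴s⁴, r⁴s⁵, r⁴s⁶}.
No further products give new elements, so |G| = 35.

Answer: 35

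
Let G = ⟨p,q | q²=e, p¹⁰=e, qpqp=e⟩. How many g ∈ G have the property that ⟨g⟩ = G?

⟨g⟩ = G would require ord(g) = |G| = 20, but the maximum element order in G is 10 < 20. So G is not cyclic and no single element generates it: the count is 0.

Answer: 0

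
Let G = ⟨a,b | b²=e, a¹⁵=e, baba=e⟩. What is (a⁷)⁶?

Compute successive powers of (a⁷), reducing at each step:
  (a⁷)²: (a⁷) · a⁷ = a¹⁴
  (a⁷)³: (a¹⁴) · a⁷ = a⁶
  (a⁷)⁴: (a⁶) · a⁷ = a¹³
  (a⁷)⁵: (a¹³) · a⁷ = a⁵
  (a⁷)⁶: (a⁵) · a⁷ = a¹²

Answer: a¹²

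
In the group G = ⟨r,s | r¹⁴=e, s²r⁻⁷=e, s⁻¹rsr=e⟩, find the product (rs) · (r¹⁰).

Compute (rs) · (r¹⁰) by multiplying left to right and reducing via the relations at each step:
  (rs) · r¹⁰ = r⁵s

Answer: r⁵s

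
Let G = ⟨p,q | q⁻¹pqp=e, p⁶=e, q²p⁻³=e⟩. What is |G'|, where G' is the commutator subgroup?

G' = [G, G] is generated by all commutators. The generator-pair commutators are: [p, q] = p².
The subgroup they normally generate is {e, p², p⁴}, of order 3.
Check: |G/G'| = 12/3 = 4 is the order of the abelianisation.

Answer: 3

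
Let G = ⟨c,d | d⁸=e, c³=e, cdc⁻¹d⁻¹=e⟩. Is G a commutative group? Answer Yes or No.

Each pair of generators commutes: c·d = cd = d·c. Since the generators pairwise commute, every element of G commutes with every other, so G is abelian.

Answer: Yes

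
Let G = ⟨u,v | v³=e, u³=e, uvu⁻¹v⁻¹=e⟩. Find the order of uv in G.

Compute successive powers until reaching e:
  (uv)¹ = uv, (uv)² = u²v², (uv)³ = e.
The smallest positive k with (uv)ᵏ = e is 3.

Answer: 3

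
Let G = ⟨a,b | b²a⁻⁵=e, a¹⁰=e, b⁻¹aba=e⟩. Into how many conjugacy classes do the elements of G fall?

The conjugacy classes (representative and size) are:
  [e] (size 1), [a] (size 2), [a⁸] (size 2), [a⁷] (size 2), [a⁴] (size 2), [a⁵] (size 1), [a⁴b] (size 5), [a²b⁻¹] (size 5).
Class equation: 1 + 2 + 2 + 2 + 2 + 1 + 5 + 5 = 20 = |G|. So G has 8 conjugacy classes.

Answer: 8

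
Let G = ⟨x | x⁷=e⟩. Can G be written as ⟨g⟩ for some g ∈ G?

|G| = 7. The element x has order 7 (its powers give 7 distinct elements), so ⟨x⟩ = G and G is cyclic.

Answer: Yes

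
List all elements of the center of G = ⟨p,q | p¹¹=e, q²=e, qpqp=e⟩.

An element z ∈ Z(G) iff z commutes with every generator.
For example e is central: e·p = p = p·e; e·q = q = q·e.
Whereas p ∉ Z(G) since p·q = pq ≠ p¹⁰q = q·p.
Checking each of the 22 elements this way gives Z(G) = {e}, of order 1.

Answer: {e}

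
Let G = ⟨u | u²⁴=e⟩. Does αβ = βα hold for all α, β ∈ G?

G has a single generator, so G is cyclic and hence abelian.

Answer: Yes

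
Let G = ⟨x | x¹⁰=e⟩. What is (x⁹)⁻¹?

The order of (x⁹) is 10 (smallest k with (x⁹)ᵏ = e), so (x⁹)⁻¹ = (x⁹)⁹ = x.
Check: (x⁹) · x → (x⁹) · x = e, giving e as required.

Answer: x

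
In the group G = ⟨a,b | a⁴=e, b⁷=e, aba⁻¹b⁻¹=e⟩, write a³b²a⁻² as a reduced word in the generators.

Multiply left to right, reducing at each step:
  (a³) · b² = a³b²
  (a³b²) · a⁻² = ab²

Answer: ab²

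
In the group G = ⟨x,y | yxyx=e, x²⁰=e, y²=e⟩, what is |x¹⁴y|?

Compute successive powers until reaching e:
  (x¹⁴y)¹ = x¹⁴y, (x¹⁴y)² = e.
The smallest positive k with (x¹⁴y)ᵏ = e is 2.

Answer: 2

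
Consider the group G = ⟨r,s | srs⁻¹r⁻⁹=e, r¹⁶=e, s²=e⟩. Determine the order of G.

Enumerate words in the generators, reducing via the relations: the distinct elements are
  {e, r, s, rs, r², r³, r⁴, r⁵, r⁶, r⁷, r⁸, r⁹, r²s, r³s, r¹², r¹³, r¹¹, r¹⁰, r¹⁴, r¹⁵, r⁴s, r⁵s, r⁶s, r⁷s, r⁸s, r⁹s, r¹²s, r¹³s, r¹¹s, r¹⁰s, r¹⁴s, r¹⁵s}.
No further products give new elements, so |G| = 32.

Answer: 32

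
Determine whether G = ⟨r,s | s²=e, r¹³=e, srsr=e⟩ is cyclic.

Every cyclic group is abelian. But r·s = rs while s·r = r¹²s, so r·s ≠ s·r and G is not abelian. Hence G is not cyclic.

Answer: No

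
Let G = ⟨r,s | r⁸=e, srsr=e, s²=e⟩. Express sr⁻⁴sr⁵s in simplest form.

Multiply left to right, reducing at each step:
  s · r⁻⁴ = r⁴s
  (r⁴s) · s = r⁴
  (r⁴) · r⁵ = r
  r · s = rs

Answer: rs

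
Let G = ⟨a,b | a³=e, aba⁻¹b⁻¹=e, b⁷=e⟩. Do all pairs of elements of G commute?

Each pair of generators commutes: a·b = ab = b·a. Since the generators pairwise commute, every element of G commutes with every other, so G is abelian.

Answer: Yes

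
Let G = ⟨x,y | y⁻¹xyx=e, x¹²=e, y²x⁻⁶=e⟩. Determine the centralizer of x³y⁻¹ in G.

⟨x³y⁻¹⟩ ⊆ C_G(x³y⁻¹) since powers of x³y⁻¹ commute with x³y⁻¹; so |C_G(x³y⁻¹)| ≥ |⟨x³y⁻¹⟩| = 4.
By orbit–stabilizer, |C_G(x³y⁻¹)| = |G| / |conj. class of x³y⁻¹| = 24 / 6 = 4.
The 4 elements commuting with x³y⁻¹ are {e, x⁶, x³y, x³y⁻¹}.

Answer: {e, x⁶, x³y, x³y⁻¹}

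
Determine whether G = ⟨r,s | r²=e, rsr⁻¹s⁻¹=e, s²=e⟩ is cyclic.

|G| = 4, but the maximum element order in G is 2 < 4. No single element generates all of G, so G is not cyclic.

Answer: No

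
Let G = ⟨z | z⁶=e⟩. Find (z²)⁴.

Compute successive powers of (z²), reducing at each step:
  (z²)²: (z²) · z² = z⁴
  (z²)³: (z⁴) · z² = e
  (z²)⁴: e · z² = z²

Answer: z²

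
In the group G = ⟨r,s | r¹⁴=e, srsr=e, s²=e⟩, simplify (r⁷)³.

Compute successive powers of (r⁷), reducing at each step:
  (r⁷)²: (r⁷) · r⁷ = e
  (r⁷)³: e · r⁷ = r⁷

Answer: r⁷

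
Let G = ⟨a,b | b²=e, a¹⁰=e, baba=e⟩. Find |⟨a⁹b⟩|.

|⟨a⁹b⟩| equals the order of a⁹b. Compute successive powers until reaching e:
  (a⁹b)¹ = a⁹b, (a⁹b)² = e.
The smallest positive k with (a⁹b)ᵏ = e is 2, so |⟨a⁹b⟩| = 2.

Answer: 2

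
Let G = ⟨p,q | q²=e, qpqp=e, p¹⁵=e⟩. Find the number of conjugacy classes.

The conjugacy classes (representative and size) are:
  [e] (size 1), [p¹⁴] (size 2), [p²] (size 2), [p³] (size 2), [p⁴] (size 2), [p¹⁰] (size 2), [p⁹] (size 2), [p⁷] (size 2), [p¹³q] (size 15).
Class equation: 1 + 2 + 2 + 2 + 2 + 2 + 2 + 2 + 15 = 30 = |G|. So G has 9 conjugacy classes.

Answer: 9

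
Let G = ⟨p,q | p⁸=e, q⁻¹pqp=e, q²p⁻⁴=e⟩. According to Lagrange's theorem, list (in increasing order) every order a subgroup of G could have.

|G| = 16 = 2⁴. By Lagrange's theorem the order of any subgroup divides 16; the divisors of 16 are 1, 2, 4, 8, 16.

Answer: 1, 2, 4, 8, 16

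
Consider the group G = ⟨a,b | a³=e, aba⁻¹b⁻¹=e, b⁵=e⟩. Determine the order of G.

Enumerate words in the generators, reducing via the relations: the distinct elements are
  {a, b, e, ab, a², b², b³, b⁴, ab², ab³, ab⁴, a²b, a²b², a²b³, a²b⁴}.
No further products give new elements, so |G| = 15.

Answer: 15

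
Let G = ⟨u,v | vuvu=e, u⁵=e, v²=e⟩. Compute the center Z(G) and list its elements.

An element z ∈ Z(G) iff z commutes with every generator.
For example e is central: e·u = u = u·e; e·v = v = v·e.
Whereas u ∉ Z(G) since u·v = uv ≠ u⁴v = v·u.
Checking each of the 10 elements this way gives Z(G) = {e}, of order 1.

Answer: {e}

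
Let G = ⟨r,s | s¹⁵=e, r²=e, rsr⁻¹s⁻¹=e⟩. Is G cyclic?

|G| = 30. The element rs has order 30 (its powers give 30 distinct elements), so ⟨rs⟩ = G and G is cyclic.

Answer: Yes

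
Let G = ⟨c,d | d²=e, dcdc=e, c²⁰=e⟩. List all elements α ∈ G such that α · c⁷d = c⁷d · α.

⟨c⁷d⟩ ⊆ C_G(c⁷d) since powers of c⁷d commute with c⁷d; so |C_G(c⁷d)| ≥ |⟨c⁷d⟩| = 2.
By orbit–stabilizer, |C_G(c⁷d)| = |G| / |conj. class of c⁷d| = 40 / 10 = 4.
The 4 elements commuting with c⁷d are {e, c¹⁰, c⁷d, c¹⁷d}.

Answer: {e, c¹⁰, c⁷d, c¹⁷d}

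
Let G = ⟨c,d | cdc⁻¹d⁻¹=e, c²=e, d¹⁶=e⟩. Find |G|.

Enumerate words in the generators, reducing via the relations: the distinct elements are
  {c, d, e, cd, d², d³, d⁴, d⁵, d⁶, d⁷, d⁸, d⁹, cd², cd³, cd⁴, cd⁵, cd⁶, cd⁷, cd⁸, cd⁹, d¹², d¹³, d¹¹, d¹⁰, d¹⁴, d¹⁵, cd¹², cd¹³, cd¹¹, cd¹⁰, cd¹⁴, cd¹⁵}.
No further products give new elements, so |G| = 32.

Answer: 32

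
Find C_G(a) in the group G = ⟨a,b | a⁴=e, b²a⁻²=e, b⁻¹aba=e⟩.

⟨a⟩ ⊆ C_G(a) since powers of a commute with a; so |C_G(a)| ≥ |⟨a⟩| = 4.
By orbit–stabilizer, |C_G(a)| = |G| / |conj. class of a| = 8 / 2 = 4.
The 4 elements commuting with a are {e, a, a², a³}.

Answer: {e, a, a², a³}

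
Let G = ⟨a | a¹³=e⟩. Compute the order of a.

Compute successive powers until reaching e:
  a¹ = a, a² = a², a³ = a³, a⁴ = a⁴, a⁵ = a⁵, a⁶ = a⁶, a⁷ = a⁷, a⁸ = a⁸, a⁹ = a⁹, a¹⁰ = a¹⁰, a¹¹ = a¹¹, a¹² = a¹², a¹³ = e.
The smallest positive k with aᵏ = e is 13.

Answer: 13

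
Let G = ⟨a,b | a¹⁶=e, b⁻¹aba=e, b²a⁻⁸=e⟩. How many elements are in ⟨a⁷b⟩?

|⟨a⁷b⟩| equals the order of a⁷b. Compute successive powers until reaching e:
  (a⁷b)¹ = a⁷b, (a⁷b)² = a⁸, (a⁷b)³ = a⁷b⁻¹, (a⁷b)⁴ = e.
The smallest positive k with (a⁷b)ᵏ = e is 4, so |⟨a⁷b⟩| = 4.

Answer: 4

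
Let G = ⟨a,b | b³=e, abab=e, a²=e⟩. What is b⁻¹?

The order of b is 3 (smallest k with bᵏ = e), so b⁻¹ = b² = b².
Check: b · (b²) → b · b² = e, giving e as required.

Answer: b²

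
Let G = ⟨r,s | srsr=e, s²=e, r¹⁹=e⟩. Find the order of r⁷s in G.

Compute successive powers until reaching e:
  (r⁷s)¹ = r⁷s, (r⁷s)² = e.
The smallest positive k with (r⁷s)ᵏ = e is 2.

Answer: 2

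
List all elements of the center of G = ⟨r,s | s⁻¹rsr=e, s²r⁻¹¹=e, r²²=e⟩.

An element z ∈ Z(G) iff z commutes with every generator.
For example r¹¹ is central: (r¹¹)·r = r¹² = r·(r¹¹); (r¹¹)·s = s⁻¹ = s·(r¹¹).
Whereas r ∉ Z(G) since r·s = rs ≠ r¹⁰s⁻¹ = s·r.
Checking each of the 44 elements this way gives Z(G) = {e, r¹¹}, of order 2.

Answer: {e, r¹¹}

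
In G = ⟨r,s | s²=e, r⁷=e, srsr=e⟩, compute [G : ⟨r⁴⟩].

First find ord(r⁴) by computing successive powers:
  (r⁴)¹ = r⁴, (r⁴)² = r, (r⁴)³ = r⁵, (r⁴)⁴ = r², (r⁴)⁵ = r⁶, (r⁴)⁶ = r³, (r⁴)⁷ = e.
So |⟨r⁴⟩| = ord(r⁴) = 7. With |G| = 14, by Lagrange [G : ⟨r⁴⟩] = 14/7 = 2.

Answer: 2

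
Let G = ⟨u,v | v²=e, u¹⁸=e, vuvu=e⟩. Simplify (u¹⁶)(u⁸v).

Compute (u¹⁶) · (u⁸v) by multiplying left to right and reducing via the relations at each step:
  (u¹⁶) · u⁸ = u⁶
  (u⁶) · v = u⁶v

Answer: u⁶v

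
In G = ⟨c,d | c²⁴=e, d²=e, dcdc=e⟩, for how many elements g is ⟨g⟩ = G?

⟨g⟩ = G would require ord(g) = |G| = 48, but the maximum element order in G is 24 < 48. So G is not cyclic and no single element generates it: the count is 0.

Answer: 0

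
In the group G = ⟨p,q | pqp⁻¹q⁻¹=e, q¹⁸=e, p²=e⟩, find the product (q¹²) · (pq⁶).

Compute (q¹²) · (pq⁶) by multiplying left to right and reducing via the relations at each step:
  (q¹²) · p = pq¹²
  (pq¹²) · q⁶ = p

Answer: p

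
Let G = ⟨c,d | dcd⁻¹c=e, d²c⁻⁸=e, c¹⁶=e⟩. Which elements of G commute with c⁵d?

⟨c⁵d⟩ ⊆ C_G(c⁵d) since powers of c⁵d commute with c⁵d; so |C_G(c⁵d)| ≥ |⟨c⁵d⟩| = 4.
By orbit–stabilizer, |C_G(c⁵d)| = |G| / |conj. class of c⁵d| = 32 / 8 = 4.
The 4 elements commuting with c⁵d are {e, c⁸, c⁵d, c⁵d⁻¹}.

Answer: {e, c⁸, c⁵d, c⁵d⁻¹}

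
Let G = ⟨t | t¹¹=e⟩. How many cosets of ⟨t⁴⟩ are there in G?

First find ord(t⁴) by computing successive powers:
  (t⁴)¹ = t⁴, (t⁴)² = t⁸, (t⁴)³ = t, (t⁴)⁴ = t⁵, (t⁴)⁵ = t⁹, (t⁴)⁶ = t², (t⁴)⁷ = t⁶, (t⁴)⁸ = t¹⁰, (t⁴)⁹ = t³, (t⁴)¹⁰ = t⁷, (t⁴)¹¹ = e.
So |⟨t⁴⟩| = ord(t⁴) = 11. With |G| = 11, by Lagrange [G : ⟨t⁴⟩] = 11/11 = 1.

Answer: 1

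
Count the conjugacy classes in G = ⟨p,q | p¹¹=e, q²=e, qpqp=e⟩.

The conjugacy classes (representative and size) are:
  [e] (size 1), [p¹⁰] (size 2), [p²] (size 2), [p³] (size 2), [p⁷] (size 2), [p⁶] (size 2), [p²q] (size 11).
Class equation: 1 + 2 + 2 + 2 + 2 + 2 + 11 = 22 = |G|. So G has 7 conjugacy classes.

Answer: 7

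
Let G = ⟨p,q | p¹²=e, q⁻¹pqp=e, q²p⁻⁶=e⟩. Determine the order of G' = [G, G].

G' = [G, G] is generated by all commutators. The generator-pair commutators are: [p, q] = p².
The subgroup they normally generate is {e, p², p⁴, p⁶, p⁸, p¹⁰}, of order 6.
Check: |G/G'| = 24/6 = 4 is the order of the abelianisation.

Answer: 6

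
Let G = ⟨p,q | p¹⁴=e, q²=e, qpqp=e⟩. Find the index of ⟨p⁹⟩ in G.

First find ord(p⁹) by computing successive powers:
  (p⁹)¹ = p⁹, (p⁹)² = p⁴, (p⁹)³ = p¹³, (p⁹)⁴ = p⁸, (p⁹)⁵ = p³, (p⁹)⁶ = p¹², (p⁹)⁷ = p⁷, (p⁹)⁸ = p², (p⁹)⁹ = p¹¹, (p⁹)¹⁰ = p⁶, (p⁹)¹¹ = p, (p⁹)¹² = p¹⁰, (p⁹)¹³ = p⁵, (p⁹)¹⁴ = e.
So |⟨p⁹⟩| = ord(p⁹) = 14. With |G| = 28, by Lagrange [G : ⟨p⁹⟩] = 28/14 = 2.

Answer: 2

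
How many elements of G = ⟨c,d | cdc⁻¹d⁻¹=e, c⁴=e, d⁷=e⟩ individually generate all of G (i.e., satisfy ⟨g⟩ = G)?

G is cyclic of order 28. An element generates G iff its order is 28, and a cyclic group of order 28 has exactly φ(28) = 12 such elements.

Answer: 12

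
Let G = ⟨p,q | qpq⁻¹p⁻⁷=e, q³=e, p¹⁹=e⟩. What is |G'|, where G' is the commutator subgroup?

G' = [G, G] is generated by all commutators. The generator-pair commutators are: [p, q] = p¹³.
The subgroup they normally generate is {e, p, p², p³, p⁴, p⁵, p⁶, p⁷, p⁸, p⁹, p¹⁰, p¹¹, p¹², p¹³, p¹⁴, p¹⁵, p¹⁶, p¹⁷, p¹⁸}, of order 19.
Check: |G/G'| = 57/19 = 3 is the order of the abelianisation.

Answer: 19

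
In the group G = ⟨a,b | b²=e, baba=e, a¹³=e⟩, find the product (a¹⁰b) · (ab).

Compute (a¹⁰b) · (ab) by multiplying left to right and reducing via the relations at each step:
  (a¹⁰b) · a = a⁹b
  (a⁹b) · b = a⁹

Answer: a⁹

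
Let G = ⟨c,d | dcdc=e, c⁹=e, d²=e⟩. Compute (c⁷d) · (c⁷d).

Compute (c⁷d) · (c⁷d) by multiplying left to right and reducing via the relations at each step:
  (c⁷d) · c⁷ = d
  d · d = e

Answer: e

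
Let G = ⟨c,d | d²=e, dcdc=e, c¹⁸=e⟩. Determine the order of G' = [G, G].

G' = [G, G] is generated by all commutators. The generator-pair commutators are: [c, d] = c².
The subgroup they normally generate is {e, c², c⁴, c⁶, c⁸, c¹⁰, c¹², c¹⁴, c¹⁶}, of order 9.
Check: |G/G'| = 36/9 = 4 is the order of the abelianisation.

Answer: 9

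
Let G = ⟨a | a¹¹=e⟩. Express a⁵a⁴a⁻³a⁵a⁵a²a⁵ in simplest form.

Multiply left to right, reducing at each step:
  (a⁵) · a⁴ = a⁹
  (a⁹) · a⁻³ = a⁶
  (a⁶) · a⁵ = e
  e · a⁵ = a⁵
  (a⁵) · a² = a⁷
  (a⁷) · a⁵ = a

Answer: a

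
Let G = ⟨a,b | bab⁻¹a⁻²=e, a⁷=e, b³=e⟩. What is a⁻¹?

The order of a is 7 (smallest k with aᵏ = e), so a⁻¹ = a⁶ = a⁶.
Check: a · (a⁶) → a · a⁶ = e, giving e as required.

Answer: a⁶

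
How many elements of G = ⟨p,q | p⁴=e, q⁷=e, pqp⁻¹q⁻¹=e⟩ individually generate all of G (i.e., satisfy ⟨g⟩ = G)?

G is cyclic of order 28. An element generates G iff its order is 28, and a cyclic group of order 28 has exactly φ(28) = 12 such elements.

Answer: 12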